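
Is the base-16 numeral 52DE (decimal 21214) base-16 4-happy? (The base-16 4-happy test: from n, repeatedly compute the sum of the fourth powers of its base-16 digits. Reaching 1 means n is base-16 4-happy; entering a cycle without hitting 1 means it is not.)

21214 = (5,2,13,14)_16 → 5⁴ + 2⁴ + 13⁴ + 14⁴ = 67618
67618 = (1,0,8,2,2)_16 → 1⁴ + 0⁴ + 8⁴ + 2⁴ + 2⁴ = 4129
4129 = (1,0,2,1)_16 → 1⁴ + 0⁴ + 2⁴ + 1⁴ = 18
18 = (1,2)_16 → 1⁴ + 2⁴ = 17
17 = (1,1)_16 → 1⁴ + 1⁴ = 2
2 = (2)_16 → 2⁴ = 16
16 = (1,0)_16 → 1⁴ + 0⁴ = 1  — reached 1.

base-16 4-happy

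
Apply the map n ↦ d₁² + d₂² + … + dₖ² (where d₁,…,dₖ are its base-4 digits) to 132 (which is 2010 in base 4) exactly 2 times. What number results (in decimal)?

2

132 = (2,0,1,0)_4 → 5
5 = (1,1)_4 → 2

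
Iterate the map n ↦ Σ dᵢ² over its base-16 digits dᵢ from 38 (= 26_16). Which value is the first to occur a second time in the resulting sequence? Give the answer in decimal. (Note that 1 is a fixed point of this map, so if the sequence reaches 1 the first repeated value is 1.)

1

38 = (2,6)_16 → 2² + 6² = 40
40 = (2,8)_16 → 2² + 8² = 68
68 = (4,4)_16 → 4² + 4² = 32
32 = (2,0)_16 → 2² + 0² = 4
4 = (4)_16 → 4² = 16
16 = (1,0)_16 → 1² + 0² = 1  — reached the fixed point 1.
1 → 1, so 1 is the first repeated value.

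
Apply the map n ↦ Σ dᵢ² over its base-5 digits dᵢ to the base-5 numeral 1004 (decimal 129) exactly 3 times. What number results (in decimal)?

129 = (1,0,0,4)_5 → 17
17 = (3,2)_5 → 13
13 = (2,3)_5 → 13

13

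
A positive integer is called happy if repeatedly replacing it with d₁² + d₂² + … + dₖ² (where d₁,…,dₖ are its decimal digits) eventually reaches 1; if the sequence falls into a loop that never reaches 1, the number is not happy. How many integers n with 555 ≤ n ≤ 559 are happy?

1

555: 555 → 75 → 74 → 65 → 61 → 37 → 58 → 89 → 145 → 42 → 20 → 4 → 16 → 37  (repeats 37)
556: 556 → 86 → 100 → 1  (reaches 1)
557: 557 → 99 → 162 → 41 → 17 → 50 → 25 → 29 → 85 → 89 → 145 → 42 → 20 → 4 → 16 → 37 → 58 → 89  (repeats 89)
558: 558 → 114 → 18 → 65 → 61 → 37 → 58 → 89 → 145 → 42 → 20 → 4 → 16 → 37  (repeats 37)
559: 559 → 131 → 11 → 2 → 4 → 16 → 37 → 58 → 89 → 145 → 42 → 20 → 4  (repeats 4)
happy: 556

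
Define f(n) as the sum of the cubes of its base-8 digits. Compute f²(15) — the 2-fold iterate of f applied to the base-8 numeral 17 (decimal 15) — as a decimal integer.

15 = (1,7)_8 → 1³ + 7³ = 344
344 = (5,3,0)_8 → 5³ + 3³ + 0³ = 152

152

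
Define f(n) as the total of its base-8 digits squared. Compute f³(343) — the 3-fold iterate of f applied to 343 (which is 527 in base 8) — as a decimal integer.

343 = (5,2,7)_8 → 5² + 2² + 7² = 78
78 = (1,1,6)_8 → 1² + 1² + 6² = 38
38 = (4,6)_8 → 4² + 6² = 52

52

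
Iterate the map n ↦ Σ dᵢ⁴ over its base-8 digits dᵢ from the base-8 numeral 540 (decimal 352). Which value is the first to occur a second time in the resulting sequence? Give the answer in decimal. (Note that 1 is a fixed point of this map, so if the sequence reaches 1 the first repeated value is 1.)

257

352 = (5,4,0)_8 → 5⁴ + 4⁴ + 0⁴ = 625 + 256 + 0 = 881
881 = (1,5,6,1)_8 → 1⁴ + 5⁴ + 6⁴ + 1⁴ = 1 + 625 + 1296 + 1 = 1923
1923 = (3,6,0,3)_8 → 3⁴ + 6⁴ + 0⁴ + 3⁴ = 81 + 1296 + 0 + 81 = 1458
1458 = (2,6,6,2)_8 → 2⁴ + 6⁴ + 6⁴ + 2⁴ = 16 + 1296 + 1296 + 16 = 2624
2624 = (5,1,0,0)_8 → 5⁴ + 1⁴ + 0⁴ + 0⁴ = 625 + 1 + 0 + 0 = 626
626 = (1,1,6,2)_8 → 1⁴ + 1⁴ + 6⁴ + 2⁴ = 1 + 1 + 1296 + 16 = 1314
1314 = (2,4,4,2)_8 → 2⁴ + 4⁴ + 4⁴ + 2⁴ = 16 + 256 + 256 + 16 = 544
544 = (1,0,4,0)_8 → 1⁴ + 0⁴ + 4⁴ + 0⁴ = 1 + 0 + 256 + 0 = 257
257 = (4,0,1)_8 → 4⁴ + 0⁴ + 1⁴ = 256 + 0 + 1 = 257  — 257 already appeared earlier.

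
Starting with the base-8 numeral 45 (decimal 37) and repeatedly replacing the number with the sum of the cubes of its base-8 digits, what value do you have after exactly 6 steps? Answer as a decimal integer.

469

37 = (4,5)_8 → 4³ + 5³ = 64 + 125 = 189
189 = (2,7,5)_8 → 2³ + 7³ + 5³ = 8 + 343 + 125 = 476
476 = (7,3,4)_8 → 7³ + 3³ + 4³ = 343 + 27 + 64 = 434
434 = (6,6,2)_8 → 6³ + 6³ + 2³ = 216 + 216 + 8 = 440
440 = (6,7,0)_8 → 6³ + 7³ + 0³ = 216 + 343 + 0 = 559
559 = (1,0,5,7)_8 → 1³ + 0³ + 5³ + 7³ = 1 + 0 + 125 + 343 = 469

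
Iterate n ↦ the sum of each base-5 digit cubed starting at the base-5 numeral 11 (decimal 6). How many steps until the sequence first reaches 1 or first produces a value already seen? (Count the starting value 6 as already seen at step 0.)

6 = (1,1)_5 → 1³ + 1³ = 2
2 = (2)_5 → 2³ = 8
8 = (1,3)_5 → 1³ + 3³ = 28
28 = (1,0,3)_5 → 1³ + 0³ + 3³ = 28  — 28 repeats.
That took 4 steps.

4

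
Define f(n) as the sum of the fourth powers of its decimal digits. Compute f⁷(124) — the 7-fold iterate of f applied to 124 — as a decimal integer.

124 → 273
273 → 2498
2498 → 10929
10929 → 13139
13139 → 6725
6725 → 4338
4338 → 4514

4514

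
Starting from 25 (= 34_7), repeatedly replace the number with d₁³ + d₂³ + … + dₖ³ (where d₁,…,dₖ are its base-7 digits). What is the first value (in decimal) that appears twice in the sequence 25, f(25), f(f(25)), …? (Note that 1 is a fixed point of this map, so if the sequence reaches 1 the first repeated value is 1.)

25 = (3,4)_7 → 3³ + 4³ = 27 + 64 = 91
91 = (1,6,0)_7 → 1³ + 6³ + 0³ = 1 + 216 + 0 = 217
217 = (4,3,0)_7 → 4³ + 3³ + 0³ = 64 + 27 + 0 = 91  — 91 already appeared earlier.

91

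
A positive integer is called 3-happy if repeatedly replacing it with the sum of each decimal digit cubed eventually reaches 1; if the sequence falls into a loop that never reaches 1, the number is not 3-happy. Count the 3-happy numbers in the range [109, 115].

109: 109 → 730 → 370 → 370  (repeats 370)
110: 110 → 2 → 8 → 512 → 134 → 92 → 737 → 713 → 371 → 371  (repeats 371)
111: 111 → 3 → 27 → 351 → 153 → 153  (repeats 153)
112: 112 → 10 → 1  (reaches 1)
113: 113 → 29 → 737 → 713 → 371 → 371  (repeats 371)
114: 114 → 66 → 432 → 99 → 1458 → 702 → 351 → 153 → 153  (repeats 153)
115: 115 → 127 → 352 → 160 → 217 → 352  (repeats 352)
3-happy: 112

1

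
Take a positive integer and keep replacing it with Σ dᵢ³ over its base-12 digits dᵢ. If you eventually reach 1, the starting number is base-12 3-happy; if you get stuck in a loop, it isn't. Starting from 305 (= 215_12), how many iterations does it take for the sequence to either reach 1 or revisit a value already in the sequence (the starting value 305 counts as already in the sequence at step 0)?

305 = (2,1,5)_12 → 2³ + 1³ + 5³ = 134
134 = (11,2)_12 → 11³ + 2³ = 1339
1339 = (9,3,7)_12 → 9³ + 3³ + 7³ = 1099
1099 = (7,7,7)_12 → 7³ + 7³ + 7³ = 1029
1029 = (7,1,9)_12 → 7³ + 1³ + 9³ = 1073
1073 = (7,5,5)_12 → 7³ + 5³ + 5³ = 593
593 = (4,1,5)_12 → 4³ + 1³ + 5³ = 190
190 = (1,3,10)_12 → 1³ + 3³ + 10³ = 1028
1028 = (7,1,8)_12 → 7³ + 1³ + 8³ = 856
856 = (5,11,4)_12 → 5³ + 11³ + 4³ = 1520
1520 = (10,6,8)_12 → 10³ + 6³ + 8³ = 1728
1728 = (1,0,0,0)_12 → 1³ + 0³ + 0³ + 0³ = 1  — reached 1.
That took 12 steps.

12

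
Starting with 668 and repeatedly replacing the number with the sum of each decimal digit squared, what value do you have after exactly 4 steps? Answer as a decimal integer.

668 → 6² + 6² + 8² = 136
136 → 1² + 3² + 6² = 46
46 → 4² + 6² = 52
52 → 5² + 2² = 29

29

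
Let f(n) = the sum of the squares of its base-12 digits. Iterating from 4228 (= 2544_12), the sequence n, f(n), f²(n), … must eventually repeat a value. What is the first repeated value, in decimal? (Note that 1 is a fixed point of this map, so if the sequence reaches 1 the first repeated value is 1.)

61

4228 = (2,5,4,4)_12 → 2² + 5² + 4² + 4² = 4 + 25 + 16 + 16 = 61
61 = (5,1)_12 → 5² + 1² = 25 + 1 = 26
26 = (2,2)_12 → 2² + 2² = 4 + 4 = 8
8 = (8)_12 → 8² = 64
64 = (5,4)_12 → 5² + 4² = 25 + 16 = 41
41 = (3,5)_12 → 3² + 5² = 9 + 25 = 34
34 = (2,10)_12 → 2² + 10² = 4 + 100 = 104
104 = (8,8)_12 → 8² + 8² = 64 + 64 = 128
128 = (10,8)_12 → 10² + 8² = 100 + 64 = 164
164 = (1,1,8)_12 → 1² + 1² + 8² = 1 + 1 + 64 = 66
66 = (5,6)_12 → 5² + 6² = 25 + 36 = 61  — 61 already appeared earlier.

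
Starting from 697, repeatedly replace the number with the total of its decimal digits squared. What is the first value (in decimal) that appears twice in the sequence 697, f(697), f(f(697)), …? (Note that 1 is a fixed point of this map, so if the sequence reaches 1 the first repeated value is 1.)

697 → 166
166 → 73
73 → 58
58 → 89
89 → 145
145 → 42
42 → 20
20 → 4
4 → 16
16 → 37
37 → 58  — 58 already appeared earlier.

58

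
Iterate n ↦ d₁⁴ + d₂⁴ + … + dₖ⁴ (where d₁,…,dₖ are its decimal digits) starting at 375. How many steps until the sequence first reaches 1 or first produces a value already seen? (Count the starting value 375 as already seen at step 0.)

10

375 → 3⁴ + 7⁴ + 5⁴ = 3107
3107 → 3⁴ + 1⁴ + 0⁴ + 7⁴ = 2483
2483 → 2⁴ + 4⁴ + 8⁴ + 3⁴ = 4449
4449 → 4⁴ + 4⁴ + 4⁴ + 9⁴ = 7329
7329 → 7⁴ + 3⁴ + 2⁴ + 9⁴ = 9059
9059 → 9⁴ + 0⁴ + 5⁴ + 9⁴ = 13747
13747 → 1⁴ + 3⁴ + 7⁴ + 4⁴ + 7⁴ = 5140
5140 → 5⁴ + 1⁴ + 4⁴ + 0⁴ = 882
882 → 8⁴ + 8⁴ + 2⁴ = 8208
8208 → 8⁴ + 2⁴ + 0⁴ + 8⁴ = 8208  — 8208 repeats.
That took 10 steps.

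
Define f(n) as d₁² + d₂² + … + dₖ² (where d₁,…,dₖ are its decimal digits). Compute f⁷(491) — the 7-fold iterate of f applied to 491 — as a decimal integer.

37

491 → 4² + 9² + 1² = 98
98 → 9² + 8² = 145
145 → 1² + 4² + 5² = 42
42 → 4² + 2² = 20
20 → 2² + 0² = 4
4 → 4² = 16
16 → 1² + 6² = 37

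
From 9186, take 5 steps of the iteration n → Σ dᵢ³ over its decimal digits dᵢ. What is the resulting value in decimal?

9186 → 1458
1458 → 702
702 → 351
351 → 153
153 → 153

153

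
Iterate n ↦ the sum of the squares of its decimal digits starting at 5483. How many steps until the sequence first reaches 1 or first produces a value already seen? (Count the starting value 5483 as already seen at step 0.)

5483 → 5² + 4² + 8² + 3² = 25 + 16 + 64 + 9 = 114
114 → 1² + 1² + 4² = 1 + 1 + 16 = 18
18 → 1² + 8² = 1 + 64 = 65
65 → 6² + 5² = 36 + 25 = 61
61 → 6² + 1² = 36 + 1 = 37
37 → 3² + 7² = 9 + 49 = 58
58 → 5² + 8² = 25 + 64 = 89
89 → 8² + 9² = 64 + 81 = 145
145 → 1² + 4² + 5² = 1 + 16 + 25 = 42
42 → 4² + 2² = 16 + 4 = 20
20 → 2² + 0² = 4 + 0 = 4
4 → 4² = 16
16 → 1² + 6² = 1 + 36 = 37  — 37 repeats.
That took 13 steps.

13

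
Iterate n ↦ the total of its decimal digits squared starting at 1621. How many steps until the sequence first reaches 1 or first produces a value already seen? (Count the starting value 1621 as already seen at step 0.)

1621 → 1² + 6² + 2² + 1² = 1 + 36 + 4 + 1 = 42
42 → 4² + 2² = 16 + 4 = 20
20 → 2² + 0² = 4 + 0 = 4
4 → 4² = 16
16 → 1² + 6² = 1 + 36 = 37
37 → 3² + 7² = 9 + 49 = 58
58 → 5² + 8² = 25 + 64 = 89
89 → 8² + 9² = 64 + 81 = 145
145 → 1² + 4² + 5² = 1 + 16 + 25 = 42  — 42 repeats.
That took 9 steps.

9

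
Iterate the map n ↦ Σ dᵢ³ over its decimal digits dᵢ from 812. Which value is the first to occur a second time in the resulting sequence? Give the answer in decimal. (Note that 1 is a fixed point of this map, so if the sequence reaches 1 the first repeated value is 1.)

812 → 8³ + 1³ + 2³ = 512 + 1 + 8 = 521
521 → 5³ + 2³ + 1³ = 125 + 8 + 1 = 134
134 → 1³ + 3³ + 4³ = 1 + 27 + 64 = 92
92 → 9³ + 2³ = 729 + 8 = 737
737 → 7³ + 3³ + 7³ = 343 + 27 + 343 = 713
713 → 7³ + 1³ + 3³ = 343 + 1 + 27 = 371
371 → 3³ + 7³ + 1³ = 27 + 343 + 1 = 371  — 371 already appeared earlier.

371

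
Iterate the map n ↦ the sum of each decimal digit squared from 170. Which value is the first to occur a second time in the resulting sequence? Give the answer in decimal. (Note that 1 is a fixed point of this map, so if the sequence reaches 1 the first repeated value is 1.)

89

170 → 50
50 → 25
25 → 29
29 → 85
85 → 89
89 → 145
145 → 42
42 → 20
20 → 4
4 → 16
16 → 37
37 → 58
58 → 89  — 89 already appeared earlier.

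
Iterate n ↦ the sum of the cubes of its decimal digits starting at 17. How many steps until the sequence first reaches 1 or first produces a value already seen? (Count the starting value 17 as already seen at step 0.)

17 → 1³ + 7³ = 344
344 → 3³ + 4³ + 4³ = 155
155 → 1³ + 5³ + 5³ = 251
251 → 2³ + 5³ + 1³ = 134
134 → 1³ + 3³ + 4³ = 92
92 → 9³ + 2³ = 737
737 → 7³ + 3³ + 7³ = 713
713 → 7³ + 1³ + 3³ = 371
371 → 3³ + 7³ + 1³ = 371  — 371 repeats.
That took 9 steps.

9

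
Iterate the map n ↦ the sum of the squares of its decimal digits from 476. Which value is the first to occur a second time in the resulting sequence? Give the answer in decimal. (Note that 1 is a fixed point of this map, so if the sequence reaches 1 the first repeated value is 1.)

4

476 → 101
101 → 2
2 → 4
4 → 16
16 → 37
37 → 58
58 → 89
89 → 145
145 → 42
42 → 20
20 → 4  — 4 already appeared earlier.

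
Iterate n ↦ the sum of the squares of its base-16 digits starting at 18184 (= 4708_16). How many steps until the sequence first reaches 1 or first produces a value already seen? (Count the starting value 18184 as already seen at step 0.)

7

18184 = (4,7,0,8)_16 → 129
129 = (8,1)_16 → 65
65 = (4,1)_16 → 17
17 = (1,1)_16 → 2
2 = (2)_16 → 4
4 = (4)_16 → 16
16 = (1,0)_16 → 1  — reached 1.
That took 7 steps.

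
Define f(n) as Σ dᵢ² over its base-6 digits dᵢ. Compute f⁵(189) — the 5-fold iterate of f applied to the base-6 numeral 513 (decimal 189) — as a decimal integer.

189 = (5,1,3)_6 → 5² + 1² + 3² = 35
35 = (5,5)_6 → 5² + 5² = 50
50 = (1,2,2)_6 → 1² + 2² + 2² = 9
9 = (1,3)_6 → 1² + 3² = 10
10 = (1,4)_6 → 1² + 4² = 17

17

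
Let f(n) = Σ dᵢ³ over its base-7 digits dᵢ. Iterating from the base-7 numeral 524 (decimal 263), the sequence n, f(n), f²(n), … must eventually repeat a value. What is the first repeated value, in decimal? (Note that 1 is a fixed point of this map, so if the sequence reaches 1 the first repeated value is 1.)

263 = (5,2,4)_7 → 5³ + 2³ + 4³ = 197
197 = (4,0,1)_7 → 4³ + 0³ + 1³ = 65
65 = (1,2,2)_7 → 1³ + 2³ + 2³ = 17
17 = (2,3)_7 → 2³ + 3³ = 35
35 = (5,0)_7 → 5³ + 0³ = 125
125 = (2,3,6)_7 → 2³ + 3³ + 6³ = 251
251 = (5,0,6)_7 → 5³ + 0³ + 6³ = 341
341 = (6,6,5)_7 → 6³ + 6³ + 5³ = 557
557 = (1,4,2,4)_7 → 1³ + 4³ + 2³ + 4³ = 137
137 = (2,5,4)_7 → 2³ + 5³ + 4³ = 197  — 197 already appeared earlier.

197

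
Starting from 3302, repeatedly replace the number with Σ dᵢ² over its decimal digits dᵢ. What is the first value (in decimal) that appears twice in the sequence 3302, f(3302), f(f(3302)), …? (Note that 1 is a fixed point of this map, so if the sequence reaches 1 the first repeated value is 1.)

3302 → 3² + 3² + 0² + 2² = 22
22 → 2² + 2² = 8
8 → 8² = 64
64 → 6² + 4² = 52
52 → 5² + 2² = 29
29 → 2² + 9² = 85
85 → 8² + 5² = 89
89 → 8² + 9² = 145
145 → 1² + 4² + 5² = 42
42 → 4² + 2² = 20
20 → 2² + 0² = 4
4 → 4² = 16
16 → 1² + 6² = 37
37 → 3² + 7² = 58
58 → 5² + 8² = 89  — 89 already appeared earlier.

89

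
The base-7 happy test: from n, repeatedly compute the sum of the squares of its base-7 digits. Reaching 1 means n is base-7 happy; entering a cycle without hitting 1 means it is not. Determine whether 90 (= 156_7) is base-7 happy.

90 = (1,5,6)_7 → 1² + 5² + 6² = 62
62 = (1,1,6)_7 → 1² + 1² + 6² = 38
38 = (5,3)_7 → 5² + 3² = 34
34 = (4,6)_7 → 4² + 6² = 52
52 = (1,0,3)_7 → 1² + 0² + 3² = 10
10 = (1,3)_7 → 1² + 3² = 10  — 10 already seen; the sequence cycles without reaching 1.

not base-7 happy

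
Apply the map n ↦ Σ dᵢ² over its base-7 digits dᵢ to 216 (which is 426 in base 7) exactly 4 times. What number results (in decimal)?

16

216 = (4,2,6)_7 → 4² + 2² + 6² = 16 + 4 + 36 = 56
56 = (1,1,0)_7 → 1² + 1² + 0² = 1 + 1 + 0 = 2
2 = (2)_7 → 2² = 4
4 = (4)_7 → 4² = 16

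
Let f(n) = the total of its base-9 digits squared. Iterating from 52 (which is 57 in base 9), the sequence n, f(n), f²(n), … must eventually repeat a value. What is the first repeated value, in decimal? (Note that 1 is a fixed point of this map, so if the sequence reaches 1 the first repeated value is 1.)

74

52 = (5,7)_9 → 5² + 7² = 25 + 49 = 74
74 = (8,2)_9 → 8² + 2² = 64 + 4 = 68
68 = (7,5)_9 → 7² + 5² = 49 + 25 = 74  — 74 already appeared earlier.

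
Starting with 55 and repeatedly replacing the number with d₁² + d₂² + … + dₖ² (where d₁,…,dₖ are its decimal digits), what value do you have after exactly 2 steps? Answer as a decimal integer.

55 → 5² + 5² = 25 + 25 = 50
50 → 5² + 0² = 25 + 0 = 25

25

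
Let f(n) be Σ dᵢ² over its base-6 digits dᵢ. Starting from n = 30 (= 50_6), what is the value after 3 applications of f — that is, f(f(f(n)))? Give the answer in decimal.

29

30 = (5,0)_6 → 5² + 0² = 25
25 = (4,1)_6 → 4² + 1² = 17
17 = (2,5)_6 → 2² + 5² = 29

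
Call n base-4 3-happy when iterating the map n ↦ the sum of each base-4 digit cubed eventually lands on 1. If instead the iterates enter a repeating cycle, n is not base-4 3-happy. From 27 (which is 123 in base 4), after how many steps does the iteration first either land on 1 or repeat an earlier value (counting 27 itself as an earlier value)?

27 = (1,2,3)_4 → 1³ + 2³ + 3³ = 1 + 8 + 27 = 36
36 = (2,1,0)_4 → 2³ + 1³ + 0³ = 8 + 1 + 0 = 9
9 = (2,1)_4 → 2³ + 1³ = 8 + 1 = 9  — 9 repeats.
That took 3 steps.

3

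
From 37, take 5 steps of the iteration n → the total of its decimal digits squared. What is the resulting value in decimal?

37 → 3² + 7² = 58
58 → 5² + 8² = 89
89 → 8² + 9² = 145
145 → 1² + 4² + 5² = 42
42 → 4² + 2² = 20

20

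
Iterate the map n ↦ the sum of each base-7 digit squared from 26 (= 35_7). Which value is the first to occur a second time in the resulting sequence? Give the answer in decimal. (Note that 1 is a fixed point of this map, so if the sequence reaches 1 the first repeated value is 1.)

10

26 = (3,5)_7 → 3² + 5² = 34
34 = (4,6)_7 → 4² + 6² = 52
52 = (1,0,3)_7 → 1² + 0² + 3² = 10
10 = (1,3)_7 → 1² + 3² = 10  — 10 already appeared earlier.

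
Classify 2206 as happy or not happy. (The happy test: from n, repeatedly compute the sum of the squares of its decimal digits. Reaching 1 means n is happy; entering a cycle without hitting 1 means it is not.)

happy

2206 → 2² + 2² + 0² + 6² = 44
44 → 4² + 4² = 32
32 → 3² + 2² = 13
13 → 1² + 3² = 10
10 → 1² + 0² = 1  — reached 1.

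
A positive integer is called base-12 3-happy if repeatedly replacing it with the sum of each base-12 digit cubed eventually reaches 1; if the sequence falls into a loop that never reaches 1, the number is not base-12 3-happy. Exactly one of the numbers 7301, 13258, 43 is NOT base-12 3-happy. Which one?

13258

7301: 7301 → 709 → 1396 → 1305 → 1458 → 1217 → 762 → 368 → 736 → 190 → 1028 → 856 → 1520 → 1728 → 1  — reaches 1 (base-12 3-happy)
13258: 13258 → 1855 → 1344 → 793 → 342 → 288 → 8 → 512 → 755 → 1464 → 1008 → 343 → 415 → 1351 → 1136 → 1855  — repeats 1855 (not base-12 3-happy)
43: 43 → 370 → 1224 → 728 → 637 → 190 → 1028 → 856 → 1520 → 1728 → 1  — reaches 1 (base-12 3-happy)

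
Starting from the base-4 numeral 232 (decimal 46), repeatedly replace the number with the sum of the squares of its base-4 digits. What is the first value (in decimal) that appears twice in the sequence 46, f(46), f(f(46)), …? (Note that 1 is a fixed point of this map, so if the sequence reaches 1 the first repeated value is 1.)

1

46 = (2,3,2)_4 → 2² + 3² + 2² = 4 + 9 + 4 = 17
17 = (1,0,1)_4 → 1² + 0² + 1² = 1 + 0 + 1 = 2
2 = (2)_4 → 2² = 4
4 = (1,0)_4 → 1² + 0² = 1 + 0 = 1  — reached the fixed point 1.
1 → 1, so 1 is the first repeated value.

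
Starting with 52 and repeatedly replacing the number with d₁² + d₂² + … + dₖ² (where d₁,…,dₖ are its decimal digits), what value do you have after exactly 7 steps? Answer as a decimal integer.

4

52 → 5² + 2² = 29
29 → 2² + 9² = 85
85 → 8² + 5² = 89
89 → 8² + 9² = 145
145 → 1² + 4² + 5² = 42
42 → 4² + 2² = 20
20 → 2² + 0² = 4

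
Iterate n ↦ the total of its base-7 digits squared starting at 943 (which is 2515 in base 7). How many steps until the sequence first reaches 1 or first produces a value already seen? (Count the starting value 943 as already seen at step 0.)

943 = (2,5,1,5)_7 → 2² + 5² + 1² + 5² = 55
55 = (1,0,6)_7 → 1² + 0² + 6² = 37
37 = (5,2)_7 → 5² + 2² = 29
29 = (4,1)_7 → 4² + 1² = 17
17 = (2,3)_7 → 2² + 3² = 13
13 = (1,6)_7 → 1² + 6² = 37  — 37 repeats.
That took 6 steps.

6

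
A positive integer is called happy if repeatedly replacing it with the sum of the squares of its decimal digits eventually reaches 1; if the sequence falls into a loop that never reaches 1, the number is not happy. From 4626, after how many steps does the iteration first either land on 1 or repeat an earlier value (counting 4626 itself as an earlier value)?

4626 → 4² + 6² + 2² + 6² = 16 + 36 + 4 + 36 = 92
92 → 9² + 2² = 81 + 4 = 85
85 → 8² + 5² = 64 + 25 = 89
89 → 8² + 9² = 64 + 81 = 145
145 → 1² + 4² + 5² = 1 + 16 + 25 = 42
42 → 4² + 2² = 16 + 4 = 20
20 → 2² + 0² = 4 + 0 = 4
4 → 4² = 16
16 → 1² + 6² = 1 + 36 = 37
37 → 3² + 7² = 9 + 49 = 58
58 → 5² + 8² = 25 + 64 = 89  — 89 repeats.
That took 11 steps.

11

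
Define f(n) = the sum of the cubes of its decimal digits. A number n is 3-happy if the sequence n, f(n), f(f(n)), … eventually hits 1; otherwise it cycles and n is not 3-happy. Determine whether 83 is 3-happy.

not 3-happy

83 → 8³ + 3³ = 512 + 27 = 539
539 → 5³ + 3³ + 9³ = 125 + 27 + 729 = 881
881 → 8³ + 8³ + 1³ = 512 + 512 + 1 = 1025
1025 → 1³ + 0³ + 2³ + 5³ = 1 + 0 + 8 + 125 = 134
134 → 1³ + 3³ + 4³ = 1 + 27 + 64 = 92
92 → 9³ + 2³ = 729 + 8 = 737
737 → 7³ + 3³ + 7³ = 343 + 27 + 343 = 713
713 → 7³ + 1³ + 3³ = 343 + 1 + 27 = 371
371 → 3³ + 7³ + 1³ = 27 + 343 + 1 = 371  — 371 already seen; the sequence cycles without reaching 1.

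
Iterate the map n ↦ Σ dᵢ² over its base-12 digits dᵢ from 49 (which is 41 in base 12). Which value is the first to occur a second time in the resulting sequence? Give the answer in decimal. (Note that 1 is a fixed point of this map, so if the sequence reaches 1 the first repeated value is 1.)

49 = (4,1)_12 → 4² + 1² = 16 + 1 = 17
17 = (1,5)_12 → 1² + 5² = 1 + 25 = 26
26 = (2,2)_12 → 2² + 2² = 4 + 4 = 8
8 = (8)_12 → 8² = 64
64 = (5,4)_12 → 5² + 4² = 25 + 16 = 41
41 = (3,5)_12 → 3² + 5² = 9 + 25 = 34
34 = (2,10)_12 → 2² + 10² = 4 + 100 = 104
104 = (8,8)_12 → 8² + 8² = 64 + 64 = 128
128 = (10,8)_12 → 10² + 8² = 100 + 64 = 164
164 = (1,1,8)_12 → 1² + 1² + 8² = 1 + 1 + 64 = 66
66 = (5,6)_12 → 5² + 6² = 25 + 36 = 61
61 = (5,1)_12 → 5² + 1² = 25 + 1 = 26  — 26 already appeared earlier.

26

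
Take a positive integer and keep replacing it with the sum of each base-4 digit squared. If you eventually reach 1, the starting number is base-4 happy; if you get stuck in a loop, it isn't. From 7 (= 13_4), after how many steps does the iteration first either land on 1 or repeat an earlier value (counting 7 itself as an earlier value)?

7 = (1,3)_4 → 1² + 3² = 1 + 9 = 10
10 = (2,2)_4 → 2² + 2² = 4 + 4 = 8
8 = (2,0)_4 → 2² + 0² = 4 + 0 = 4
4 = (1,0)_4 → 1² + 0² = 1 + 0 = 1  — reached 1.
That took 4 steps.

4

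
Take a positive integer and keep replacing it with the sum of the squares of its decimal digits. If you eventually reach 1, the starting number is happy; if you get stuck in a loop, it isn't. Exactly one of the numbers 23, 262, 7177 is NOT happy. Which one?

23: 23 → 13 → 10 → 1  — reaches 1 (happy)
262: 262 → 44 → 32 → 13 → 10 → 1  — reaches 1 (happy)
7177: 7177 → 148 → 81 → 65 → 61 → 37 → 58 → 89 → 145 → 42 → 20 → 4 → 16 → 37  — repeats 37 (not happy)

7177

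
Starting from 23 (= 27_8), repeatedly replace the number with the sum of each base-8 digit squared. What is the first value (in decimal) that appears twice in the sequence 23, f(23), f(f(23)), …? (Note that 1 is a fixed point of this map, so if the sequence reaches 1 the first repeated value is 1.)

16

23 = (2,7)_8 → 2² + 7² = 4 + 49 = 53
53 = (6,5)_8 → 6² + 5² = 36 + 25 = 61
61 = (7,5)_8 → 7² + 5² = 49 + 25 = 74
74 = (1,1,2)_8 → 1² + 1² + 2² = 1 + 1 + 4 = 6
6 = (6)_8 → 6² = 36
36 = (4,4)_8 → 4² + 4² = 16 + 16 = 32
32 = (4,0)_8 → 4² + 0² = 16 + 0 = 16
16 = (2,0)_8 → 2² + 0² = 4 + 0 = 4
4 = (4)_8 → 4² = 16  — 16 already appeared earlier.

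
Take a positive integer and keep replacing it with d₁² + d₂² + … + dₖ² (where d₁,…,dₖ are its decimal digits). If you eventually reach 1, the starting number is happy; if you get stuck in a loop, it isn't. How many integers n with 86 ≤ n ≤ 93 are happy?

86: 86 → 100 → 1  — happy
87: 87 → 113 → 11 → 2 → 4 → 16 → 37 → 58 → 89 → 145 → 42 → 20 → 4  — not happy
88: 88 → 128 → 69 → 117 → 51 → 26 → 40 → 16 → 37 → 58 → 89 → 145 → 42 → 20 → 4 → 16  — not happy
89: 89 → 145 → 42 → 20 → 4 → 16 → 37 → 58 → 89  — not happy
90: 90 → 81 → 65 → 61 → 37 → 58 → 89 → 145 → 42 → 20 → 4 → 16 → 37  — not happy
91: 91 → 82 → 68 → 100 → 1  — happy
92: 92 → 85 → 89 → 145 → 42 → 20 → 4 → 16 → 37 → 58 → 89  — not happy
93: 93 → 90 → 81 → 65 → 61 → 37 → 58 → 89 → 145 → 42 → 20 → 4 → 16 → 37  — not happy
happy: 86, 91

2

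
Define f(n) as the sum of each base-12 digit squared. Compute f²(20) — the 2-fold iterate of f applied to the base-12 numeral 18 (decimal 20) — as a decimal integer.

50

20 = (1,8)_12 → 1² + 8² = 1 + 64 = 65
65 = (5,5)_12 → 5² + 5² = 25 + 25 = 50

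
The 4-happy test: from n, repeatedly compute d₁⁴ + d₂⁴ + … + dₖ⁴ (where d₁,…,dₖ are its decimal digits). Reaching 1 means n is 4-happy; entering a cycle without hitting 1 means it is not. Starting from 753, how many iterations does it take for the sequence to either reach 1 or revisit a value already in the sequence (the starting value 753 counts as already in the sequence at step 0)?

753 → 7⁴ + 5⁴ + 3⁴ = 2401 + 625 + 81 = 3107
3107 → 3⁴ + 1⁴ + 0⁴ + 7⁴ = 81 + 1 + 0 + 2401 = 2483
2483 → 2⁴ + 4⁴ + 8⁴ + 3⁴ = 16 + 256 + 4096 + 81 = 4449
4449 → 4⁴ + 4⁴ + 4⁴ + 9⁴ = 256 + 256 + 256 + 6561 = 7329
7329 → 7⁴ + 3⁴ + 2⁴ + 9⁴ = 2401 + 81 + 16 + 6561 = 9059
9059 → 9⁴ + 0⁴ + 5⁴ + 9⁴ = 6561 + 0 + 625 + 6561 = 13747
13747 → 1⁴ + 3⁴ + 7⁴ + 4⁴ + 7⁴ = 1 + 81 + 2401 + 256 + 2401 = 5140
5140 → 5⁴ + 1⁴ + 4⁴ + 0⁴ = 625 + 1 + 256 + 0 = 882
882 → 8⁴ + 8⁴ + 2⁴ = 4096 + 4096 + 16 = 8208
8208 → 8⁴ + 2⁴ + 0⁴ + 8⁴ = 4096 + 16 + 0 + 4096 = 8208  — 8208 repeats.
That took 10 steps.

10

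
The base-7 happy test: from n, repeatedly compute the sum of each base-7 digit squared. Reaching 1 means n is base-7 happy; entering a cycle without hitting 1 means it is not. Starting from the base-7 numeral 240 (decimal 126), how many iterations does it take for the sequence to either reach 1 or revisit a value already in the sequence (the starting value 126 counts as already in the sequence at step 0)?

126 = (2,4,0)_7 → 2² + 4² + 0² = 4 + 16 + 0 = 20
20 = (2,6)_7 → 2² + 6² = 4 + 36 = 40
40 = (5,5)_7 → 5² + 5² = 25 + 25 = 50
50 = (1,0,1)_7 → 1² + 0² + 1² = 1 + 0 + 1 = 2
2 = (2)_7 → 2² = 4
4 = (4)_7 → 4² = 16
16 = (2,2)_7 → 2² + 2² = 4 + 4 = 8
8 = (1,1)_7 → 1² + 1² = 1 + 1 = 2  — 2 repeats.
That took 8 steps.

8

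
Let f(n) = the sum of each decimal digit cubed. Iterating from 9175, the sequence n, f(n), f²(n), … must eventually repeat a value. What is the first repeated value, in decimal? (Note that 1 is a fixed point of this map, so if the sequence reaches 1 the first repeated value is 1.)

9175 → 9³ + 1³ + 7³ + 5³ = 729 + 1 + 343 + 125 = 1198
1198 → 1³ + 1³ + 9³ + 8³ = 1 + 1 + 729 + 512 = 1243
1243 → 1³ + 2³ + 4³ + 3³ = 1 + 8 + 64 + 27 = 100
100 → 1³ + 0³ + 0³ = 1 + 0 + 0 = 1  — reached the fixed point 1.
1 → 1, so 1 is the first repeated value.

1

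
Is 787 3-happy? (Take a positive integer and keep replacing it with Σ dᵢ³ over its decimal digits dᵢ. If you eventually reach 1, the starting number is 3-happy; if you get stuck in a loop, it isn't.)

3-happy

787 → 7³ + 8³ + 7³ = 1198
1198 → 1³ + 1³ + 9³ + 8³ = 1243
1243 → 1³ + 2³ + 4³ + 3³ = 100
100 → 1³ + 0³ + 0³ = 1  — reached 1.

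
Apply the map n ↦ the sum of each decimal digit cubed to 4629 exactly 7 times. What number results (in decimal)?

432

4629 → 4³ + 6³ + 2³ + 9³ = 64 + 216 + 8 + 729 = 1017
1017 → 1³ + 0³ + 1³ + 7³ = 1 + 0 + 1 + 343 = 345
345 → 3³ + 4³ + 5³ = 27 + 64 + 125 = 216
216 → 2³ + 1³ + 6³ = 8 + 1 + 216 = 225
225 → 2³ + 2³ + 5³ = 8 + 8 + 125 = 141
141 → 1³ + 4³ + 1³ = 1 + 64 + 1 = 66
66 → 6³ + 6³ = 216 + 216 = 432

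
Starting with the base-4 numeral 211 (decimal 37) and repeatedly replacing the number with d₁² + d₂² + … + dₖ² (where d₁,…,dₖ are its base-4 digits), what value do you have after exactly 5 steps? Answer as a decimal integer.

37 = (2,1,1)_4 → 2² + 1² + 1² = 6
6 = (1,2)_4 → 1² + 2² = 5
5 = (1,1)_4 → 1² + 1² = 2
2 = (2)_4 → 2² = 4
4 = (1,0)_4 → 1² + 0² = 1

1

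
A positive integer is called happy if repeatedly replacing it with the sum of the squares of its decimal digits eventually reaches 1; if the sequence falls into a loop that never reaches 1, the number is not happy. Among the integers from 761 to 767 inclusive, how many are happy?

761: 761 → 86 → 100 → 1  (reaches 1)
762: 762 → 89 → 145 → 42 → 20 → 4 → 16 → 37 → 58 → 89  (repeats 89)
763: 763 → 94 → 97 → 130 → 10 → 1  (reaches 1)
764: 764 → 101 → 2 → 4 → 16 → 37 → 58 → 89 → 145 → 42 → 20 → 4  (repeats 4)
765: 765 → 110 → 2 → 4 → 16 → 37 → 58 → 89 → 145 → 42 → 20 → 4  (repeats 4)
766: 766 → 121 → 6 → 36 → 45 → 41 → 17 → 50 → 25 → 29 → 85 → 89 → 145 → 42 → 20 → 4 → 16 → 37 → 58 → 89  (repeats 89)
767: 767 → 134 → 26 → 40 → 16 → 37 → 58 → 89 → 145 → 42 → 20 → 4 → 16  (repeats 16)
happy: 761, 763

2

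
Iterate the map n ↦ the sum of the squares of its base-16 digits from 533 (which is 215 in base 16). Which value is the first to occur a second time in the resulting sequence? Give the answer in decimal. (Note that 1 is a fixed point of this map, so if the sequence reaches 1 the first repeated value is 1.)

533 = (2,1,5)_16 → 2² + 1² + 5² = 4 + 1 + 25 = 30
30 = (1,14)_16 → 1² + 14² = 1 + 196 = 197
197 = (12,5)_16 → 12² + 5² = 144 + 25 = 169
169 = (10,9)_16 → 10² + 9² = 100 + 81 = 181
181 = (11,5)_16 → 11² + 5² = 121 + 25 = 146
146 = (9,2)_16 → 9² + 2² = 81 + 4 = 85
85 = (5,5)_16 → 5² + 5² = 25 + 25 = 50
50 = (3,2)_16 → 3² + 2² = 9 + 4 = 13
13 = (13)_16 → 13² = 169  — 169 already appeared earlier.

169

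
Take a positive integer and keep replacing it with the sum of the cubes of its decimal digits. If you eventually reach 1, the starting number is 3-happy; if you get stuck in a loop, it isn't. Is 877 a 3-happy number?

3-happy

877 → 8³ + 7³ + 7³ = 512 + 343 + 343 = 1198
1198 → 1³ + 1³ + 9³ + 8³ = 1 + 1 + 729 + 512 = 1243
1243 → 1³ + 2³ + 4³ + 3³ = 1 + 8 + 64 + 27 = 100
100 → 1³ + 0³ + 0³ = 1 + 0 + 0 = 1  — reached 1.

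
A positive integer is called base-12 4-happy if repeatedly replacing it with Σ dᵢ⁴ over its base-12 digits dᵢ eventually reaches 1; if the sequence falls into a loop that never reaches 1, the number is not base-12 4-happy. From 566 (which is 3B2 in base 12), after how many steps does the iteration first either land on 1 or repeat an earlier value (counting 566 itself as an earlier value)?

12

566 = (3,11,2)_12 → 3⁴ + 11⁴ + 2⁴ = 14738
14738 = (8,6,4,2)_12 → 8⁴ + 6⁴ + 4⁴ + 2⁴ = 5664
5664 = (3,3,4,0)_12 → 3⁴ + 3⁴ + 4⁴ + 0⁴ = 418
418 = (2,10,10)_12 → 2⁴ + 10⁴ + 10⁴ = 20016
20016 = (11,7,0,0)_12 → 11⁴ + 7⁴ + 0⁴ + 0⁴ = 17042
17042 = (9,10,4,2)_12 → 9⁴ + 10⁴ + 4⁴ + 2⁴ = 16833
16833 = (9,8,10,9)_12 → 9⁴ + 8⁴ + 10⁴ + 9⁴ = 27218
27218 = (1,3,9,0,2)_12 → 1⁴ + 3⁴ + 9⁴ + 0⁴ + 2⁴ = 6659
6659 = (3,10,2,11)_12 → 3⁴ + 10⁴ + 2⁴ + 11⁴ = 24738
24738 = (1,2,3,9,6)_12 → 1⁴ + 2⁴ + 3⁴ + 9⁴ + 6⁴ = 7955
7955 = (4,7,2,11)_12 → 4⁴ + 7⁴ + 2⁴ + 11⁴ = 17314
17314 = (10,0,2,10)_12 → 10⁴ + 0⁴ + 2⁴ + 10⁴ = 20016  — 20016 repeats.
That took 12 steps.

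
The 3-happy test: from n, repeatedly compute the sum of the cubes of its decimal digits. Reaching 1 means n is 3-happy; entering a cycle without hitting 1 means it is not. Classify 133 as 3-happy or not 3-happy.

133 → 1³ + 3³ + 3³ = 55
55 → 5³ + 5³ = 250
250 → 2³ + 5³ + 0³ = 133  — 133 already seen; the sequence cycles without reaching 1.

not 3-happy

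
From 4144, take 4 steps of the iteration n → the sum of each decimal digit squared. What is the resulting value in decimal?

10

4144 → 4² + 1² + 4² + 4² = 16 + 1 + 16 + 16 = 49
49 → 4² + 9² = 16 + 81 = 97
97 → 9² + 7² = 81 + 49 = 130
130 → 1² + 3² + 0² = 1 + 9 + 0 = 10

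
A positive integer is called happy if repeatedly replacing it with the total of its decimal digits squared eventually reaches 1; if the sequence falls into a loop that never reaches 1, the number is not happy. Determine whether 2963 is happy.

happy

2963 → 2² + 9² + 6² + 3² = 130
130 → 1² + 3² + 0² = 10
10 → 1² + 0² = 1  — reached 1.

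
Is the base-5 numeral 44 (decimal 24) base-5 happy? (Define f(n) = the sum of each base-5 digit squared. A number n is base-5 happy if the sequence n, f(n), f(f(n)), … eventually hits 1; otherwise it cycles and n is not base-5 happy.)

24 = (4,4)_5 → 4² + 4² = 32
32 = (1,1,2)_5 → 1² + 1² + 2² = 6
6 = (1,1)_5 → 1² + 1² = 2
2 = (2)_5 → 2² = 4
4 = (4)_5 → 4² = 16
16 = (3,1)_5 → 3² + 1² = 10
10 = (2,0)_5 → 2² + 0² = 4  — 4 already seen; the sequence cycles without reaching 1.

not base-5 happy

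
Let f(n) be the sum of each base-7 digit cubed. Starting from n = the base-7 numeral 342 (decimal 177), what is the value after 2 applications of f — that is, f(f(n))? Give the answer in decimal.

177 = (3,4,2)_7 → 3³ + 4³ + 2³ = 27 + 64 + 8 = 99
99 = (2,0,1)_7 → 2³ + 0³ + 1³ = 8 + 0 + 1 = 9

9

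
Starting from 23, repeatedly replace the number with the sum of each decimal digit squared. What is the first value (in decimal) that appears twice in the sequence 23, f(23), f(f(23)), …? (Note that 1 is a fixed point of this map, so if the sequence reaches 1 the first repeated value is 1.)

23 → 2² + 3² = 4 + 9 = 13
13 → 1² + 3² = 1 + 9 = 10
10 → 1² + 0² = 1 + 0 = 1  — reached the fixed point 1.
1 → 1, so 1 is the first repeated value.

1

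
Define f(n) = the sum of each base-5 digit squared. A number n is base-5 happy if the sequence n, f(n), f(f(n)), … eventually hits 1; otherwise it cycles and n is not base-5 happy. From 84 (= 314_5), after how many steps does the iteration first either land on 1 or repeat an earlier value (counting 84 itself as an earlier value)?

84 = (3,1,4)_5 → 26
26 = (1,0,1)_5 → 2
2 = (2)_5 → 4
4 = (4)_5 → 16
16 = (3,1)_5 → 10
10 = (2,0)_5 → 4  — 4 repeats.
That took 6 steps.

6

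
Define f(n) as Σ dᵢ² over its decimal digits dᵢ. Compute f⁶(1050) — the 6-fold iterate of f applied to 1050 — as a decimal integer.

1050 → 1² + 0² + 5² + 0² = 26
26 → 2² + 6² = 40
40 → 4² + 0² = 16
16 → 1² + 6² = 37
37 → 3² + 7² = 58
58 → 5² + 8² = 89

89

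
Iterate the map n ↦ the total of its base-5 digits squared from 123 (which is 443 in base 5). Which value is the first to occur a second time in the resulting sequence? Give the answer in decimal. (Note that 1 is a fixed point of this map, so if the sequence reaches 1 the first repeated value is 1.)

123 = (4,4,3)_5 → 4² + 4² + 3² = 41
41 = (1,3,1)_5 → 1² + 3² + 1² = 11
11 = (2,1)_5 → 2² + 1² = 5
5 = (1,0)_5 → 1² + 0² = 1  — reached the fixed point 1.
1 → 1, so 1 is the first repeated value.

1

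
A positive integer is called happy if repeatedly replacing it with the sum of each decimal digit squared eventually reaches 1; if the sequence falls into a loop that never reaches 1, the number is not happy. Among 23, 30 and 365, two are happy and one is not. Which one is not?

23: 23 → 13 → 10 → 1  — reaches 1 (happy)
30: 30 → 9 → 81 → 65 → 61 → 37 → 58 → 89 → 145 → 42 → 20 → 4 → 16 → 37  — repeats 37 (not happy)
365: 365 → 70 → 49 → 97 → 130 → 10 → 1  — reaches 1 (happy)

30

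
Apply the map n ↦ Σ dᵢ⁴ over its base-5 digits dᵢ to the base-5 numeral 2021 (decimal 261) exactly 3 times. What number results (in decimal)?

163

261 = (2,0,2,1)_5 → 2⁴ + 0⁴ + 2⁴ + 1⁴ = 33
33 = (1,1,3)_5 → 1⁴ + 1⁴ + 3⁴ = 83
83 = (3,1,3)_5 → 3⁴ + 1⁴ + 3⁴ = 163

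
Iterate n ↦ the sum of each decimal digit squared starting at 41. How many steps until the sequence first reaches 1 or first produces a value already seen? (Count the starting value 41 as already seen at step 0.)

14

41 → 4² + 1² = 17
17 → 1² + 7² = 50
50 → 5² + 0² = 25
25 → 2² + 5² = 29
29 → 2² + 9² = 85
85 → 8² + 5² = 89
89 → 8² + 9² = 145
145 → 1² + 4² + 5² = 42
42 → 4² + 2² = 20
20 → 2² + 0² = 4
4 → 4² = 16
16 → 1² + 6² = 37
37 → 3² + 7² = 58
58 → 5² + 8² = 89  — 89 repeats.
That took 14 steps.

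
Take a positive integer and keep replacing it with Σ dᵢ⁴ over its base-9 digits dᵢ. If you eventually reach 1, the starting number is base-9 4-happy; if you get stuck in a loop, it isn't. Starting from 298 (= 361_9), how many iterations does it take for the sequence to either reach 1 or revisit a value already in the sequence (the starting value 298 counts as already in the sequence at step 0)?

298 = (3,6,1)_9 → 1378
1378 = (1,8,0,1)_9 → 4098
4098 = (5,5,5,3)_9 → 1956
1956 = (2,6,1,3)_9 → 1394
1394 = (1,8,1,8)_9 → 8194
8194 = (1,2,2,1,4)_9 → 290
290 = (3,5,2)_9 → 722
722 = (8,8,2)_9 → 8208
8208 = (1,2,2,3,0)_9 → 114
114 = (1,3,6)_9 → 1378  — 1378 repeats.
That took 10 steps.

10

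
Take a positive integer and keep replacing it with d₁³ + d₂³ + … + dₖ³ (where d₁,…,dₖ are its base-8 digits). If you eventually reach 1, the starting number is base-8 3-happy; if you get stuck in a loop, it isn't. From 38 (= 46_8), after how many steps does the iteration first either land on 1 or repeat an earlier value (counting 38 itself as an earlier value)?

9

38 = (4,6)_8 → 4³ + 6³ = 280
280 = (4,3,0)_8 → 4³ + 3³ + 0³ = 91
91 = (1,3,3)_8 → 1³ + 3³ + 3³ = 55
55 = (6,7)_8 → 6³ + 7³ = 559
559 = (1,0,5,7)_8 → 1³ + 0³ + 5³ + 7³ = 469
469 = (7,2,5)_8 → 7³ + 2³ + 5³ = 476
476 = (7,3,4)_8 → 7³ + 3³ + 4³ = 434
434 = (6,6,2)_8 → 6³ + 6³ + 2³ = 440
440 = (6,7,0)_8 → 6³ + 7³ + 0³ = 559  — 559 repeats.
That took 9 steps.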